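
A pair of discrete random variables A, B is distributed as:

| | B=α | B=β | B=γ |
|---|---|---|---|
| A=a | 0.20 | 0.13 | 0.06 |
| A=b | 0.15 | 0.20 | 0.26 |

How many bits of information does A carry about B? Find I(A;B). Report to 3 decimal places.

0.078 bits

Marginals: p(A) = (0.3900, 0.6100), p(B) = (0.3500, 0.3300, 0.3200).
I(A;B) = H(A) + H(B) − H(A,B).
H(A) = 0.9648, H(B) = 1.5840, H(A,B) = 2.4708.
I(A;B) = 0.9648 + 1.5840 − 2.4708 = 0.078 bits.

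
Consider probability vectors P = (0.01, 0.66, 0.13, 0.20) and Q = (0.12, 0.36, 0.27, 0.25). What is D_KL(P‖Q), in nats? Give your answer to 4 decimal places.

D(P‖Q) = Σ p·ln(p/q).
  0.01·ln(0.01/0.12) = -0.02485
  0.66·ln(0.66/0.36) = 0.40005
  0.13·ln(0.13/0.27) = -0.09502
  0.20·ln(0.20/0.25) = -0.04463
D(P‖Q) = 0.2356 nats.

0.2356 nats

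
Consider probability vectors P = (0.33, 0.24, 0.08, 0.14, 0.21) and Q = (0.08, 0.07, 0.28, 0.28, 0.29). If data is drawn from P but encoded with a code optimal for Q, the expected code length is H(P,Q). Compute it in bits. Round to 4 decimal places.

2.9023 bits

H(P,Q) = −Σ p·log₂ q.
  −0.33·log₂(0.08) = 1.20247
  −0.24·log₂(0.07) = 0.92076
  −0.08·log₂(0.28) = 0.14692
  −0.14·log₂(0.28) = 0.25711
  −0.21·log₂(0.29) = 0.37503
H(P,Q) = 2.9023 bits.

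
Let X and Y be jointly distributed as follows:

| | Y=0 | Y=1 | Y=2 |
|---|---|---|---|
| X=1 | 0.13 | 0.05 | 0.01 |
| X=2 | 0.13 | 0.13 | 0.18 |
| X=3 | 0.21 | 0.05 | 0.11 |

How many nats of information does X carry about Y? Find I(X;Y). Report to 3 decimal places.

Marginals: p(X) = (0.1900, 0.4400, 0.3700), p(Y) = (0.4700, 0.2300, 0.3000).
I(X;Y) = H(X) + H(Y) − H(X,Y).
H(X) = 1.0446, H(Y) = 1.0541, H(X,Y) = 2.0205.
I(X;Y) = 1.0446 + 1.0541 − 2.0205 = 0.078 nats.

0.078 nats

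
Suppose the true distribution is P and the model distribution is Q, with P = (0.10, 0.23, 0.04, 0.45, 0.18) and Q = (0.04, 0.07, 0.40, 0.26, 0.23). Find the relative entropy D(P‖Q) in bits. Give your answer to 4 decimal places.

D(P‖Q) = Σ p·log₂(p/q).
  0.10·log₂(0.10/0.04) = 0.13219
  0.23·log₂(0.23/0.07) = 0.39473
  0.04·log₂(0.04/0.40) = -0.13288
  0.45·log₂(0.45/0.26) = 0.35614
  0.18·log₂(0.18/0.23) = -0.06365
D(P‖Q) = 0.6865 bits.

0.6865 bits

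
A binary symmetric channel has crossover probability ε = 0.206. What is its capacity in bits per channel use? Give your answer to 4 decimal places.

0.2662 bits

Binary symmetric channel: C = 1 − h₂(ε) where h₂ is the binary entropy function.
h₂(0.206) = −0.206·log₂0.206 − 0.794·log₂0.794 = 0.7338.
C = 1 − 0.7338 = 0.2662 bits per channel use.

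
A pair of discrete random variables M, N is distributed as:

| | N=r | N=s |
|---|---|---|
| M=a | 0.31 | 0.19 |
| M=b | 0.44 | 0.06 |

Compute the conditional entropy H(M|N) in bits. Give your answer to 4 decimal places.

Marginals: p(M) = (0.5000, 0.5000), p(N) = (0.7500, 0.2500).
H(M|N) = Σ p(N) · H(M|N=·).
  N=r: p=0.7500, H(M|N=r) = 0.9782
  N=s: p=0.2500, H(M|N=s) = 0.7950
Weighted sum = 0.9324 bits.

0.9324 bits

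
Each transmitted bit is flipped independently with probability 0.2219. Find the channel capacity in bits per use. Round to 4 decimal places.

0.2364 bits

Binary symmetric channel: C = 1 − h₂(ε) where h₂ is the binary entropy function.
h₂(0.2219) = −0.2219·log₂0.2219 − 0.7781·log₂0.7781 = 0.7636.
C = 1 − 0.7636 = 0.2364 bits per channel use.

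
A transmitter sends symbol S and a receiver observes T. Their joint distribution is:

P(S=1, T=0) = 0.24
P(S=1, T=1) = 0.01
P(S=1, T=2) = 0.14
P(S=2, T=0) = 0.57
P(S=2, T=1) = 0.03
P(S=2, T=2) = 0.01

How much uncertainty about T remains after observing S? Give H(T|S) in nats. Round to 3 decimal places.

0.467 nats

Chain rule: H(T|S) = H(S,T) − H(S).
Marginals: p(S) = (0.3900, 0.6100), p(T) = (0.8100, 0.0400, 0.1500).
H(S,T) = 1.1355 nats; H(S) = 0.6687 nats.
H(T|S) = 1.1355 − 0.6687 = 0.467 nats.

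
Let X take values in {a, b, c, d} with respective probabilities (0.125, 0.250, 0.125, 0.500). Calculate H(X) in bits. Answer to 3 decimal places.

H(X) = −Σ p·log₂ p.
  −(0.125)·log₂(0.125) = 0.3750
  −(0.250)·log₂(0.250) = 0.5000
  −(0.125)·log₂(0.125) = 0.3750
  −(0.500)·log₂(0.500) = 0.5000
Sum: 0.3750 + 0.5000 + 0.3750 + 0.5000 = 1.750 bits.

1.750 bits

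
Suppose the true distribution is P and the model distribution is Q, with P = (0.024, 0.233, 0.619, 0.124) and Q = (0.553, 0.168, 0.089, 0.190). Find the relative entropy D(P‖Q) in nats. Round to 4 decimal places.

1.1485 nats

D(P‖Q) = Σ p·ln(p/q).
  0.024·ln(0.024/0.553) = -0.07530
  0.233·ln(0.233/0.168) = 0.07621
  0.619·ln(0.619/0.089) = 1.20053
  0.124·ln(0.124/0.190) = -0.05292
D(P‖Q) = 1.1485 nats.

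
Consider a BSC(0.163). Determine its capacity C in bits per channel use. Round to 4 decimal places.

0.3586 bits

Binary symmetric channel: C = 1 − h₂(ε) where h₂ is the binary entropy function.
h₂(0.163) = −0.163·log₂0.163 − 0.837·log₂0.837 = 0.6414.
C = 1 − 0.6414 = 0.3586 bits per channel use.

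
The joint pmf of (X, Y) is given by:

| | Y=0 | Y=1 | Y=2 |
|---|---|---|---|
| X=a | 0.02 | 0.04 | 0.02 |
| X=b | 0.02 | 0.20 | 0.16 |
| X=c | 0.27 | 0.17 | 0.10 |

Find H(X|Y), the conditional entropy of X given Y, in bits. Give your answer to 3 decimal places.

Marginals: p(X) = (0.0800, 0.3800, 0.5400), p(Y) = (0.3100, 0.4100, 0.2800).
H(X|Y) = Σ p(Y) · H(X|Y=·).
  Y=0: p=0.3100, H(X|Y=0) = 0.6838
  Y=1: p=0.4100, H(X|Y=1) = 1.3594
  Y=2: p=0.2800, H(X|Y=2) = 1.2638
Weighted sum = 1.123 bits.

1.123 bits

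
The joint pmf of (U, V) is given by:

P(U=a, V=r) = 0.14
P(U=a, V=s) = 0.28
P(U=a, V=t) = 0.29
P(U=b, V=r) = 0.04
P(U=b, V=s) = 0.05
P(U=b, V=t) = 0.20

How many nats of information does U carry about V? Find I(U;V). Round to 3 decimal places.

Marginals: p(U) = (0.7100, 0.2900), p(V) = (0.1800, 0.3300, 0.4900).
I(U;V) = H(U) + H(V) − H(U,V).
H(U) = 0.6022, H(V) = 1.0241, H(U,V) = 1.5911.
I(U;V) = 0.6022 + 1.0241 − 1.5911 = 0.035 nats.

0.035 nats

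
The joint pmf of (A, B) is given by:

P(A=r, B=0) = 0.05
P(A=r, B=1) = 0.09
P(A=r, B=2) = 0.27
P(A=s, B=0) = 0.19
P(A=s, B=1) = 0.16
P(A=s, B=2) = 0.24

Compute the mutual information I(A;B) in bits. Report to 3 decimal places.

Marginals: p(A) = (0.4100, 0.5900), p(B) = (0.2400, 0.2500, 0.5100).
I(A;B) = Σ p(x,y)·log₂[p(x,y)/(p(x)p(y))].
  (r,0): 0.05·log₂(0.5081) = -0.0488
  (r,1): 0.09·log₂(0.8780) = -0.0169
  (r,2): 0.27·log₂(1.2912) = 0.0996
  (s,0): 0.19·log₂(1.3418) = 0.0806
  (s,1): 0.16·log₂(1.0847) = 0.0188
  (s,2): 0.24·log₂(0.7976) = -0.0783
Sum = 0.055 bits.

0.055 bits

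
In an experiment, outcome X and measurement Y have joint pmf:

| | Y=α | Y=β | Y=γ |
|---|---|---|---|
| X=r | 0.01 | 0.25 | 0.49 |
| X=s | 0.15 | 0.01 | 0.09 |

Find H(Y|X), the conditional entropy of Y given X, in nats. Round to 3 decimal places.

Marginals: p(X) = (0.7500, 0.2500), p(Y) = (0.1600, 0.2600, 0.5800).
H(Y|X) = Σ p(X) · H(Y|X=·).
  X=r: p=0.7500, H(Y|X=r) = 0.7019
  X=s: p=0.2500, H(Y|X=s) = 0.8030
Weighted sum = 0.727 nats.

0.727 nats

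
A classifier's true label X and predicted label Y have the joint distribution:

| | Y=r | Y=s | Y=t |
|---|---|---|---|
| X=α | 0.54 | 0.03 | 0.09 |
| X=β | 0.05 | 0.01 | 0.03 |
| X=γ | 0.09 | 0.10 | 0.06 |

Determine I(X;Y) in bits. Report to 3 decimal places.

Marginals: p(X) = (0.6600, 0.0900, 0.2500), p(Y) = (0.6800, 0.1400, 0.1800).
I(X;Y) = Σ p(x,y)·log₂[p(x,y)/(p(x)p(y))].
  (α,r): 0.54·log₂(1.2032) = 0.1441
  (α,s): 0.03·log₂(0.3247) = -0.0487
  (α,t): 0.09·log₂(0.7576) = -0.0360
  (β,r): 0.05·log₂(0.8170) = -0.0146
  (β,s): 0.01·log₂(0.7937) = -0.0033
  (β,t): 0.03·log₂(1.8519) = 0.0267
  (γ,r): 0.09·log₂(0.5294) = -0.0826
  (γ,s): 0.10·log₂(2.8571) = 0.1515
  (γ,t): 0.06·log₂(1.3333) = 0.0249
Sum = 0.162 bits.

0.162 bits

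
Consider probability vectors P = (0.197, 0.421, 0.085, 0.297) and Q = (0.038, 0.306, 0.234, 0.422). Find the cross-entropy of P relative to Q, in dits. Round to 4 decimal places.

0.6612 dits

H(P,Q) = −Σ p·log₁₀ q.
  −0.197·log₁₀(0.038) = 0.27978
  −0.421·log₁₀(0.306) = 0.21651
  −0.085·log₁₀(0.234) = 0.05362
  −0.297·log₁₀(0.422) = 0.11128
H(P,Q) = 0.6612 dits.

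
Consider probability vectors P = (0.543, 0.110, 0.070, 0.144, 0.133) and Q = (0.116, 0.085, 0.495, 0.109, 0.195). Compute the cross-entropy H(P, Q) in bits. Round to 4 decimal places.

H(P,Q) = −Σ p·log₂ q.
  −0.543·log₂(0.116) = 1.68754
  −0.110·log₂(0.085) = 0.39120
  −0.070·log₂(0.495) = 0.07101
  −0.144·log₂(0.109) = 0.46045
  −0.133·log₂(0.195) = 0.31367
H(P,Q) = 2.9239 bits.

2.9239 bits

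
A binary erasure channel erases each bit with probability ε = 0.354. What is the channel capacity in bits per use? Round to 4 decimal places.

0.6460 bits

Binary erasure channel: capacity C = 1 − ε.
C = 1 − 0.354 = 0.6460 bits per channel use.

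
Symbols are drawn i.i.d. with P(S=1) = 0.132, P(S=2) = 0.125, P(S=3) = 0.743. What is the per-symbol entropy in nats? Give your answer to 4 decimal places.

H(S) = −Σ p·ln p.
  −(0.132)·ln(0.132) = 0.26729
  −(0.125)·ln(0.125) = 0.25993
  −(0.743)·ln(0.743) = 0.22072
Sum: 0.26729 + 0.25993 + 0.22072 = 0.7479 nats.

0.7479 nats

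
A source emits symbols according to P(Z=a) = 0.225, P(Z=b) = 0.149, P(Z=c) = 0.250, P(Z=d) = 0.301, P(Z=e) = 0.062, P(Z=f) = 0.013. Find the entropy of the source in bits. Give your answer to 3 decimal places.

H(Z) = −Σ p·log₂ p.
  −(0.225)·log₂(0.225) = 0.4842
  −(0.149)·log₂(0.149) = 0.4092
  −(0.250)·log₂(0.250) = 0.5000
  −(0.301)·log₂(0.301) = 0.5214
  −(0.062)·log₂(0.062) = 0.2487
  −(0.013)·log₂(0.013) = 0.0814
Sum: 0.4842 + 0.4092 + 0.5000 + 0.5214 + 0.2487 + 0.0814 = 2.245 bits.

2.245 bits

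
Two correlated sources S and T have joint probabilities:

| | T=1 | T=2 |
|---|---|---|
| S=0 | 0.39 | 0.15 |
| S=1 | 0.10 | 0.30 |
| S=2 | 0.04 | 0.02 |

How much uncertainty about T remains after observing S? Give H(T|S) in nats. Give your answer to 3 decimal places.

0.582 nats

Marginals: p(S) = (0.5400, 0.4000, 0.0600), p(T) = (0.5300, 0.4700).
H(T|S) = Σ p(S) · H(T|S=·).
  S=0: p=0.5400, H(T|S=0) = 0.5908
  S=1: p=0.4000, H(T|S=1) = 0.5623
  S=2: p=0.0600, H(T|S=2) = 0.6365
Weighted sum = 0.582 nats.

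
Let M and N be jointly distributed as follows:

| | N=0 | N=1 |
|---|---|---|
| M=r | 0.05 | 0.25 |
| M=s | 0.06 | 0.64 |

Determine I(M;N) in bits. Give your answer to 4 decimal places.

Marginals: p(M) = (0.3000, 0.7000), p(N) = (0.1100, 0.8900).
I(M;N) = H(M) + H(N) − H(M,N).
H(M) = 0.8813, H(N) = 0.4999, H(M,N) = 1.3717.
I(M;N) = 0.8813 + 0.4999 − 1.3717 = 0.0095 bits.

0.0095 bits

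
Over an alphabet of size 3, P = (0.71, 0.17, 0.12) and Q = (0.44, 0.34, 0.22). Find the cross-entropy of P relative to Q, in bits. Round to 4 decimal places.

H(P,Q) = −Σ p·log₂ q.
  −0.71·log₂(0.44) = 0.84094
  −0.17·log₂(0.34) = 0.26459
  −0.12·log₂(0.22) = 0.26213
H(P,Q) = 1.3677 bits.

1.3677 bits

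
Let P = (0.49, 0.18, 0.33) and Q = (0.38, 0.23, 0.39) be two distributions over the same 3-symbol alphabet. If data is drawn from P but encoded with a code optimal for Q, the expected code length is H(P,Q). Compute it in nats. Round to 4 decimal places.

H(P,Q) = −Σ p·ln q.
  −0.49·ln(0.38) = 0.47412
  −0.18·ln(0.23) = 0.26454
  −0.33·ln(0.39) = 0.31073
H(P,Q) = 1.0494 nats.

1.0494 nats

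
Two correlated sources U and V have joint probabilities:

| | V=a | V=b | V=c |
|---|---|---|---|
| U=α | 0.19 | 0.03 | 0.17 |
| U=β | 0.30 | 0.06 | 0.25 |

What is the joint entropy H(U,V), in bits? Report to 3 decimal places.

H(U,V) = −Σ p(x,y)·log₂ p(x,y) over all 6 cells.
  cell (α,a): −0.19·log₂0.19 = 0.4552
  cell (α,b): −0.03·log₂0.03 = 0.1518
  cell (α,c): −0.17·log₂0.17 = 0.4346
  cell (β,a): −0.30·log₂0.30 = 0.5211
  cell (β,b): −0.06·log₂0.06 = 0.2435
  cell (β,c): −0.25·log₂0.25 = 0.5000
Sum = 2.306 bits.

2.306 bits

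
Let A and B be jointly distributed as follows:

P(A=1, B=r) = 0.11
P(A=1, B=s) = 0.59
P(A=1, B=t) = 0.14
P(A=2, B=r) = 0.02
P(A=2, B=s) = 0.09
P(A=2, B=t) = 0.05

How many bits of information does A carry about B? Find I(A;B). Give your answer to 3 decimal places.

0.012 bits

Marginals: p(A) = (0.8400, 0.1600), p(B) = (0.1300, 0.6800, 0.1900).
I(A;B) = H(A) + H(B) − H(A,B).
H(A) = 0.6343, H(B) = 1.2162, H(A,B) = 1.8381.
I(A;B) = 0.6343 + 1.2162 − 1.8381 = 0.012 bits.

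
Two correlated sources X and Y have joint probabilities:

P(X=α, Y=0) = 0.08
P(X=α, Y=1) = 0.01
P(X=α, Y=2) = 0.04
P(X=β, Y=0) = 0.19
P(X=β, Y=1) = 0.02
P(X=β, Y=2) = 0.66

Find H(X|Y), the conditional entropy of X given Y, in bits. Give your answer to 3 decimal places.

Marginals: p(X) = (0.1300, 0.8700), p(Y) = (0.2700, 0.0300, 0.7000).
H(X|Y) = Σ p(Y) · H(X|Y=·).
  Y=0: p=0.2700, H(X|Y=0) = 0.8767
  Y=1: p=0.0300, H(X|Y=1) = 0.9183
  Y=2: p=0.7000, H(X|Y=2) = 0.3160
Weighted sum = 0.485 bits.

0.485 bits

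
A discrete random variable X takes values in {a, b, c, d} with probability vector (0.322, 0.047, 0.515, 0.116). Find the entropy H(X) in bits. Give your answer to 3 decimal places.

H(X) = −Σ p·log₂ p.
  −(0.322)·log₂(0.322) = 0.5264
  −(0.047)·log₂(0.047) = 0.2073
  −(0.515)·log₂(0.515) = 0.4930
  −(0.116)·log₂(0.116) = 0.3605
Sum: 0.5264 + 0.2073 + 0.4930 + 0.3605 = 1.587 bits.

1.587 bits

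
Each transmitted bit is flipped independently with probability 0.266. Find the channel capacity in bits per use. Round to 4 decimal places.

0.1643 bits

Binary symmetric channel: C = 1 − h₂(ε) where h₂ is the binary entropy function.
h₂(0.266) = −0.266·log₂0.266 − 0.734·log₂0.734 = 0.8357.
C = 1 − 0.8357 = 0.1643 bits per channel use.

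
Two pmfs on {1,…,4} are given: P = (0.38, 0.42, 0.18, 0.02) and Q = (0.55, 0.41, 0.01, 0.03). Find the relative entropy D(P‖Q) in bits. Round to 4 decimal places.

0.5508 bits

D(P‖Q) = Σ p·log₂(p/q).
  0.38·log₂(0.38/0.55) = -0.20270
  0.42·log₂(0.42/0.41) = 0.01460
  0.18·log₂(0.18/0.01) = 0.75059
  0.02·log₂(0.02/0.03) = -0.01170
D(P‖Q) = 0.5508 bits.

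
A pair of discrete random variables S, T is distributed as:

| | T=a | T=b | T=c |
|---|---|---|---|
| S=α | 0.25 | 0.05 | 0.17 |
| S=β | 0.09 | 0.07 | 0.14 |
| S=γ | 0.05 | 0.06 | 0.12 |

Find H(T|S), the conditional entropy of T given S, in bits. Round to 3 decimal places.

Chain rule: H(T|S) = H(S,T) − H(S).
Marginals: p(S) = (0.4700, 0.3000, 0.2300), p(T) = (0.3900, 0.1800, 0.4300).
H(S,T) = 2.9557 bits; H(S) = 1.5207 bits.
H(T|S) = 2.9557 − 1.5207 = 1.435 bits.

1.435 bits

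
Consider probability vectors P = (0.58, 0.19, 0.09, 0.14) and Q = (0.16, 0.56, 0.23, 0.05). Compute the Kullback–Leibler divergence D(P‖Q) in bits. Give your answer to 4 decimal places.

0.8675 bits

D(P‖Q) = Σ p·log₂(p/q).
  0.58·log₂(0.58/0.16) = 1.07763
  0.19·log₂(0.19/0.56) = -0.29629
  0.09·log₂(0.09/0.23) = -0.12183
  0.14·log₂(0.14/0.05) = 0.20796
D(P‖Q) = 0.8675 bits.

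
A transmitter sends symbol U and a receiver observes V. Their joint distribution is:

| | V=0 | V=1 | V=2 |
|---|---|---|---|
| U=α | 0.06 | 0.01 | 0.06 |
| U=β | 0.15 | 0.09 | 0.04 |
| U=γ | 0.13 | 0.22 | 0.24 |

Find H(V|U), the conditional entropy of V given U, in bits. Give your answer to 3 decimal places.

Chain rule: H(V|U) = H(U,V) − H(U).
Marginals: p(U) = (0.1300, 0.2800, 0.5900), p(V) = (0.3400, 0.3200, 0.3400).
H(U,V) = 2.8198 bits; H(U) = 1.3460 bits.
H(V|U) = 2.8198 − 1.3460 = 1.474 bits.

1.474 bits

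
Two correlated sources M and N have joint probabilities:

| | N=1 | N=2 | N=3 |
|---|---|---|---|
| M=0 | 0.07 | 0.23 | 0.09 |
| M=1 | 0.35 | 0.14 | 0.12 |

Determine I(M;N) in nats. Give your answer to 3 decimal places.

Marginals: p(M) = (0.3900, 0.6100), p(N) = (0.4200, 0.3700, 0.2100).
I(M;N) = Σ p(x,y)·ln[p(x,y)/(p(x)p(y))].
  (0,1): 0.07·ln(0.4274) = -0.0595
  (0,2): 0.23·ln(1.5939) = 0.1072
  (0,3): 0.09·ln(1.0989) = 0.0085
  (1,1): 0.35·ln(1.3661) = 0.1092
  (1,2): 0.14·ln(0.6203) = -0.0669
  (1,3): 0.12·ln(0.9368) = -0.0078
Sum = 0.091 nats.

0.091 nats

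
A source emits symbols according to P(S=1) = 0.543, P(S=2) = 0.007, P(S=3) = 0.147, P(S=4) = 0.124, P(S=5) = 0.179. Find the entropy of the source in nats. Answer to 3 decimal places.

1.215 nats

H(S) = −Σ p·ln p.
  −(0.543)·ln(0.543) = 0.3316
  −(0.007)·ln(0.007) = 0.0347
  −(0.147)·ln(0.147) = 0.2818
  −(0.124)·ln(0.124) = 0.2588
  −(0.179)·ln(0.179) = 0.3079
Sum: 0.3316 + 0.0347 + 0.2818 + 0.2588 + 0.3079 = 1.215 nats.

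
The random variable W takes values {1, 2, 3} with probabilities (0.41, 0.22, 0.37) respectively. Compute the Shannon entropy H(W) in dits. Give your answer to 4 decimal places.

0.4632 dits

H(W) = −Σ p·log₁₀ p.
  −(0.41)·log₁₀(0.41) = 0.15876
  −(0.22)·log₁₀(0.22) = 0.14467
  −(0.37)·log₁₀(0.37) = 0.15977
Sum: 0.15876 + 0.14467 + 0.15977 = 0.4632 dits.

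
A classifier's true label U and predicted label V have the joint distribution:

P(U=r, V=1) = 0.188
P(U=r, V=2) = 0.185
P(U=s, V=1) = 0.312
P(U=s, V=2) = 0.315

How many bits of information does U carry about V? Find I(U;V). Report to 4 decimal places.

0.0000 bits

Marginals: p(U) = (0.3730, 0.6270), p(V) = (0.5000, 0.5000).
I(U;V) = Σ p(x,y)·log₂[p(x,y)/(p(x)p(y))].
  (r,1): 0.188·log₂(1.0080) = 0.00217
  (r,2): 0.185·log₂(0.9920) = -0.00216
  (s,1): 0.312·log₂(0.9952) = -0.00216
  (s,2): 0.315·log₂(1.0048) = 0.00217
Sum = 0.0000 bits.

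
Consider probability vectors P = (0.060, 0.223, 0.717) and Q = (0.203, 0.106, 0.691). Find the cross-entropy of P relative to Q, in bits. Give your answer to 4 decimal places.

H(P,Q) = −Σ p·log₂ q.
  −0.060·log₂(0.203) = 0.13803
  −0.223·log₂(0.106) = 0.72204
  −0.717·log₂(0.691) = 0.38233
H(P,Q) = 1.2424 bits.

1.2424 bits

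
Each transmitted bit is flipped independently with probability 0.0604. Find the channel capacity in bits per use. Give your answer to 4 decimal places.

Binary symmetric channel: C = 1 − h₂(ε) where h₂ is the binary entropy function.
h₂(0.0604) = −0.0604·log₂0.0604 − 0.9396·log₂0.9396 = 0.3290.
C = 1 − 0.3290 = 0.6710 bits per channel use.

0.6710 bits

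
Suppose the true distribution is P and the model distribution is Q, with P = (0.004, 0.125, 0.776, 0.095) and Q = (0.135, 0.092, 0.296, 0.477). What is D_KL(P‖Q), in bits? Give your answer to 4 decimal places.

D(P‖Q) = Σ p·log₂(p/q).
  0.004·log₂(0.004/0.135) = -0.02031
  0.125·log₂(0.125/0.092) = 0.05528
  0.776·log₂(0.776/0.296) = 1.07900
  0.095·log₂(0.095/0.477) = -0.22116
D(P‖Q) = 0.8928 bits.

0.8928 bits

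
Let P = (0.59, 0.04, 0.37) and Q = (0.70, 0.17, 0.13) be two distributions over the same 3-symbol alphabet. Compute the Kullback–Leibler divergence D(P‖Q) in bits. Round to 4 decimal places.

D(P‖Q) = Σ p·log₂(p/q).
  0.59·log₂(0.59/0.70) = -0.14552
  0.04·log₂(0.04/0.17) = -0.08350
  0.37·log₂(0.37/0.13) = 0.55834
D(P‖Q) = 0.3293 bits.

0.3293 bits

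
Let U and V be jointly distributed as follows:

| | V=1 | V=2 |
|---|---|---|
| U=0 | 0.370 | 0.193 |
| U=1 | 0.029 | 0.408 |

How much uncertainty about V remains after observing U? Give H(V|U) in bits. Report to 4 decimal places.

0.6761 bits

Marginals: p(U) = (0.5630, 0.4370), p(V) = (0.3990, 0.6010).
H(V|U) = Σ p(U) · H(V|U=·).
  U=0: p=0.5630, H(V|U=0) = 0.9275
  U=1: p=0.4370, H(V|U=1) = 0.3522
Weighted sum = 0.6761 bits.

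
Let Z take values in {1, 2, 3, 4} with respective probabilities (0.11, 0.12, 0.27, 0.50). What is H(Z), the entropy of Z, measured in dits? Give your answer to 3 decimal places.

0.520 dits

H(Z) = −Σ p·log₁₀ p.
  −(0.11)·log₁₀(0.11) = 0.1054
  −(0.12)·log₁₀(0.12) = 0.1105
  −(0.27)·log₁₀(0.27) = 0.1535
  −(0.50)·log₁₀(0.50) = 0.1505
Sum: 0.1054 + 0.1105 + 0.1535 + 0.1505 = 0.520 dits.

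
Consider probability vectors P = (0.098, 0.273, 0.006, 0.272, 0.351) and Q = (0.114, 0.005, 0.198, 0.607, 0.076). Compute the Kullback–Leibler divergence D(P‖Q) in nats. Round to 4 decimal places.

1.3749 nats

D(P‖Q) = Σ p·ln(p/q).
  0.098·ln(0.098/0.114) = -0.01482
  0.273·ln(0.273/0.005) = 1.09201
  0.006·ln(0.006/0.198) = -0.02098
  0.272·ln(0.272/0.607) = -0.21834
  0.351·ln(0.351/0.076) = 0.53705
D(P‖Q) = 1.3749 nats.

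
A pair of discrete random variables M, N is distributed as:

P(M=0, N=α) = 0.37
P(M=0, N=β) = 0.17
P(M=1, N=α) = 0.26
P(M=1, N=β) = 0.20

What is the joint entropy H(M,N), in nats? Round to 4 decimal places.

1.3412 nats

H(M,N) = −Σ p(x,y)·ln p(x,y) over all 4 cells.
  cell (0,α): −0.37·ln0.37 = 0.36787
  cell (0,β): −0.17·ln0.17 = 0.30123
  cell (1,α): −0.26·ln0.26 = 0.35024
  cell (1,β): −0.20·ln0.20 = 0.32189
Sum = 1.3412 nats.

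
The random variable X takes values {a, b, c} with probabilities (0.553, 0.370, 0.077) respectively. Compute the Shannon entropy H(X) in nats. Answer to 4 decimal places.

H(X) = −Σ p·ln p.
  −(0.553)·ln(0.553) = 0.32760
  −(0.370)·ln(0.370) = 0.36787
  −(0.077)·ln(0.077) = 0.19742
Sum: 0.32760 + 0.36787 + 0.19742 = 0.8929 nats.

0.8929 nats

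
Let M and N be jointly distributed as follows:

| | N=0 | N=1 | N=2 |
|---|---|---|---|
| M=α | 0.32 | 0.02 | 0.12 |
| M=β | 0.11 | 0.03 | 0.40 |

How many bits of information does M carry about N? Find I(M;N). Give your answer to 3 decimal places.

Marginals: p(M) = (0.4600, 0.5400), p(N) = (0.4300, 0.0500, 0.5200).
I(M;N) = H(M) + H(N) − H(M,N).
H(M) = 0.9954, H(N) = 1.2302, H(M,N) = 2.0368.
I(M;N) = 0.9954 + 1.2302 − 2.0368 = 0.189 bits.

0.189 bits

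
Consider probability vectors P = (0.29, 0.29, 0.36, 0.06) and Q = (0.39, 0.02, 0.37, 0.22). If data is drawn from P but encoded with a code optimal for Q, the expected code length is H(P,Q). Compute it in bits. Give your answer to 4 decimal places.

H(P,Q) = −Σ p·log₂ q.
  −0.29·log₂(0.39) = 0.39395
  −0.29·log₂(0.02) = 1.63672
  −0.36·log₂(0.37) = 0.51639
  −0.06·log₂(0.22) = 0.13107
H(P,Q) = 2.6781 bits.

2.6781 bits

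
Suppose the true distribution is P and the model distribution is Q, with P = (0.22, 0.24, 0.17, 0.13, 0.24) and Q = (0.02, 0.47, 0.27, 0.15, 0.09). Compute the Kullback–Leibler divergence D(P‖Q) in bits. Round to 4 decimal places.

0.7277 bits

D(P‖Q) = Σ p·log₂(p/q).
  0.22·log₂(0.22/0.02) = 0.76107
  0.24·log₂(0.24/0.47) = -0.23271
  0.17·log₂(0.17/0.27) = -0.11346
  0.13·log₂(0.13/0.15) = -0.02684
  0.24·log₂(0.24/0.09) = 0.33961
D(P‖Q) = 0.7277 bits.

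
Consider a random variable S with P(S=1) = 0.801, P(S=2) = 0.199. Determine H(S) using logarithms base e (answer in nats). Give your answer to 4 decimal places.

0.4990 nats

H(S) = −Σ p·ln p.
  −(0.801)·ln(0.801) = 0.17774
  −(0.199)·ln(0.199) = 0.32128
Sum: 0.17774 + 0.32128 = 0.4990 nats.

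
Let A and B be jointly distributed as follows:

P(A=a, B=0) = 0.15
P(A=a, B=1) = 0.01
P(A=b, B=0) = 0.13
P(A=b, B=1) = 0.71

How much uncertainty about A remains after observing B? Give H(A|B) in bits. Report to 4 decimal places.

Marginals: p(A) = (0.1600, 0.8400), p(B) = (0.2800, 0.7200).
H(A|B) = Σ p(B) · H(A|B=·).
  B=0: p=0.2800, H(A|B=0) = 0.9963
  B=1: p=0.7200, H(A|B=1) = 0.1056
Weighted sum = 0.3550 bits.

0.3550 bits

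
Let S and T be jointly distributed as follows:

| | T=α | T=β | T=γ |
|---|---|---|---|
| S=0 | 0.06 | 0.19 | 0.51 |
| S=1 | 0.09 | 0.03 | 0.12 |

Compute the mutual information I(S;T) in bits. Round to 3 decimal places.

0.080 bits

Marginals: p(S) = (0.7600, 0.2400), p(T) = (0.1500, 0.2200, 0.6300).
I(S;T) = H(S) + H(T) − H(S,T).
H(S) = 0.7950, H(T) = 1.3111, H(S,T) = 2.0257.
I(S;T) = 0.7950 + 1.3111 − 2.0257 = 0.080 bits.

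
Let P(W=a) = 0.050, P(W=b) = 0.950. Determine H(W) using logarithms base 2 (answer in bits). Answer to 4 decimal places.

H(W) = −Σ p·log₂ p.
  −(0.050)·log₂(0.050) = 0.21610
  −(0.950)·log₂(0.950) = 0.07030
Sum: 0.21610 + 0.07030 = 0.2864 bits.

0.2864 bits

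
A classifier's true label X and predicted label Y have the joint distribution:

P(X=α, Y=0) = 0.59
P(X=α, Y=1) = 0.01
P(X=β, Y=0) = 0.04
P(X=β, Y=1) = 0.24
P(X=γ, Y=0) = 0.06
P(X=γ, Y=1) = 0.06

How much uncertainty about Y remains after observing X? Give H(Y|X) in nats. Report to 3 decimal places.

0.249 nats

Chain rule: H(Y|X) = H(X,Y) − H(X).
Marginals: p(X) = (0.6000, 0.2800, 0.1200), p(Y) = (0.6900, 0.3100).
H(X,Y) = 1.1662 nats; H(X) = 0.9174 nats.
H(Y|X) = 1.1662 − 0.9174 = 0.249 nats.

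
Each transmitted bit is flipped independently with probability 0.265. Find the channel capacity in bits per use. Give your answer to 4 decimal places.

0.1658 bits

Binary symmetric channel: C = 1 − h₂(ε) where h₂ is the binary entropy function.
h₂(0.265) = −0.265·log₂0.265 − 0.735·log₂0.735 = 0.8342.
C = 1 − 0.8342 = 0.1658 bits per channel use.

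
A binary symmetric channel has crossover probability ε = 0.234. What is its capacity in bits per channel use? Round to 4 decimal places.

0.2151 bits

Binary symmetric channel: C = 1 − h₂(ε) where h₂ is the binary entropy function.
h₂(0.234) = −0.234·log₂0.234 − 0.766·log₂0.766 = 0.7849.
C = 1 − 0.7849 = 0.2151 bits per channel use.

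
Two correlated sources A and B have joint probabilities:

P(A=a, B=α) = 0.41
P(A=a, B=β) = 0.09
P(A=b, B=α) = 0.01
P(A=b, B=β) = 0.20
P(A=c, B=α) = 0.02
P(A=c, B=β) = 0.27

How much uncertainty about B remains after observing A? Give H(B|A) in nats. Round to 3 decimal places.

Chain rule: H(B|A) = H(A,B) − H(A).
Marginals: p(A) = (0.5000, 0.2100, 0.2900), p(B) = (0.4400, 0.5600).
H(A,B) = 1.3820 nats; H(A) = 1.0333 nats.
H(B|A) = 1.3820 − 1.0333 = 0.349 nats.

0.349 nats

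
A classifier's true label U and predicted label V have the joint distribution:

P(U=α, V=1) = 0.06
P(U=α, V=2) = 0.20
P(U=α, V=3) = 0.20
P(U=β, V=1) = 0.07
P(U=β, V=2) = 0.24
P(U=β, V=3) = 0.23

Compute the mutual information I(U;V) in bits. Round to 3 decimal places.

Marginals: p(U) = (0.4600, 0.5400), p(V) = (0.1300, 0.4400, 0.4300).
I(U;V) = Σ p(x,y)·log₂[p(x,y)/(p(x)p(y))].
  (α,1): 0.06·log₂(1.0033) = 0.0003
  (α,2): 0.20·log₂(0.9881) = -0.0034
  (α,3): 0.20·log₂(1.0111) = 0.0032
  (β,1): 0.07·log₂(0.9972) = -0.0003
  (β,2): 0.24·log₂(1.0101) = 0.0035
  (β,3): 0.23·log₂(0.9905) = -0.0032
Sum = 0.000 bits.

0.000 bits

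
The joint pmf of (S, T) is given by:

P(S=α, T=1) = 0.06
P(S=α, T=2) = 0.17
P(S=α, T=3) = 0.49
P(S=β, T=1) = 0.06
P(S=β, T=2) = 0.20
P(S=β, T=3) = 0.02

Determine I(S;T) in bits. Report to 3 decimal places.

Marginals: p(S) = (0.7200, 0.2800), p(T) = (0.1200, 0.3700, 0.5100).
I(S;T) = H(S) + H(T) − H(S,T).
H(S) = 0.8555, H(T) = 1.3932, H(S,T) = 2.0032.
I(S;T) = 0.8555 + 1.3932 − 2.0032 = 0.245 bits.

0.245 bits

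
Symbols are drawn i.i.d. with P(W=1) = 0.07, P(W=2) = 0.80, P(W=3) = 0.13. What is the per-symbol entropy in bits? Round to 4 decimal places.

H(W) = −Σ p·log₂ p.
  −(0.07)·log₂(0.07) = 0.26856
  −(0.80)·log₂(0.80) = 0.25754
  −(0.13)·log₂(0.13) = 0.38264
Sum: 0.26856 + 0.25754 + 0.38264 = 0.9087 bits.

0.9087 bits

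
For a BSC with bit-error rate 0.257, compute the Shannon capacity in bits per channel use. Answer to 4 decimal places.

0.1778 bits

Binary symmetric channel: C = 1 − h₂(ε) where h₂ is the binary entropy function.
h₂(0.257) = −0.257·log₂0.257 − 0.743·log₂0.743 = 0.8222.
C = 1 − 0.8222 = 0.1778 bits per channel use.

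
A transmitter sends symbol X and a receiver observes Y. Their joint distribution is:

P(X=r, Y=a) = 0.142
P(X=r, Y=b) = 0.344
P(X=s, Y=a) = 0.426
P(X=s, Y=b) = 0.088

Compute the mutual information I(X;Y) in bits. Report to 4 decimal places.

0.2236 bits

Marginals: p(X) = (0.4860, 0.5140), p(Y) = (0.5680, 0.4320).
I(X;Y) = Σ p(x,y)·log₂[p(x,y)/(p(x)p(y))].
  (r,a): 0.142·log₂(0.5144) = -0.13618
  (r,b): 0.344·log₂(1.6385) = 0.24505
  (s,a): 0.426·log₂(1.4591) = 0.23222
  (s,b): 0.088·log₂(0.3963) = -0.11751
Sum = 0.2236 bits.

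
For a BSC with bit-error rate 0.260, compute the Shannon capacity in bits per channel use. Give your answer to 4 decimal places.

Binary symmetric channel: C = 1 − h₂(ε) where h₂ is the binary entropy function.
h₂(0.260) = −0.260·log₂0.260 − 0.740·log₂0.740 = 0.8267.
C = 1 − 0.8267 = 0.1733 bits per channel use.

0.1733 bits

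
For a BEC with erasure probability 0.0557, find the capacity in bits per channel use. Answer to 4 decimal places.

0.9443 bits

Binary erasure channel: capacity C = 1 − ε.
C = 1 − 0.0557 = 0.9443 bits per channel use.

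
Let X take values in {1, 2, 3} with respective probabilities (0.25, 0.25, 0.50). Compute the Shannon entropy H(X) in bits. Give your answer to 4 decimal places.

H(X) = −Σ p·log₂ p.
  −(0.25)·log₂(0.25) = 0.50000
  −(0.25)·log₂(0.25) = 0.50000
  −(0.50)·log₂(0.50) = 0.50000
Sum: 0.50000 + 0.50000 + 0.50000 = 1.5000 bits.

1.5000 bits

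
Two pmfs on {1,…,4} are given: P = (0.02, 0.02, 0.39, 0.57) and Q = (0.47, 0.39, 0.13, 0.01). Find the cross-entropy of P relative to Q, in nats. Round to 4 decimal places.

H(P,Q) = −Σ p·ln q.
  −0.02·ln(0.47) = 0.01510
  −0.02·ln(0.39) = 0.01883
  −0.39·ln(0.13) = 0.79569
  −0.57·ln(0.01) = 2.62495
H(P,Q) = 3.4546 nats.

3.4546 nats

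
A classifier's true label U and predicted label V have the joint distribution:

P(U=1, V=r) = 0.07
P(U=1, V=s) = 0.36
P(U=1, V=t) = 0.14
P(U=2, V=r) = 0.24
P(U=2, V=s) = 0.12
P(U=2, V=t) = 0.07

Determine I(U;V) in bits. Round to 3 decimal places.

0.165 bits

Marginals: p(U) = (0.5700, 0.4300), p(V) = (0.3100, 0.4800, 0.2100).
I(U;V) = Σ p(x,y)·log₂[p(x,y)/(p(x)p(y))].
  (1,r): 0.07·log₂(0.3962) = -0.0935
  (1,s): 0.36·log₂(1.3158) = 0.1425
  (1,t): 0.14·log₂(1.1696) = 0.0316
  (2,r): 0.24·log₂(1.8005) = 0.2036
  (2,s): 0.12·log₂(0.5814) = -0.0939
  (2,t): 0.07·log₂(0.7752) = -0.0257
Sum = 0.165 bits.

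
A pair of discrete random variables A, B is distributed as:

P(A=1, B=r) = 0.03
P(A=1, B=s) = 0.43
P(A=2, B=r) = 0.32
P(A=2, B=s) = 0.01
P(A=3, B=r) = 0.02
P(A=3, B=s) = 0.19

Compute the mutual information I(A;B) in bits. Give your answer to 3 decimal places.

Marginals: p(A) = (0.4600, 0.3300, 0.2100), p(B) = (0.3700, 0.6300).
I(A;B) = H(A) + H(B) − H(A,B).
H(A) = 1.5160, H(B) = 0.9507, H(A,B) = 1.8359.
I(A;B) = 1.5160 + 0.9507 − 1.8359 = 0.631 bits.

0.631 bits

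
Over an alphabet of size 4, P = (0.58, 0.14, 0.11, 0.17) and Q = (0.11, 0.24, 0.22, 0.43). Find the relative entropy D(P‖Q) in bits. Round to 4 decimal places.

0.9447 bits

D(P‖Q) = Σ p·log₂(p/q).
  0.58·log₂(0.58/0.11) = 1.39116
  0.14·log₂(0.14/0.24) = -0.10887
  0.11·log₂(0.11/0.22) = -0.11000
  0.17·log₂(0.17/0.43) = -0.22760
D(P‖Q) = 0.9447 bits.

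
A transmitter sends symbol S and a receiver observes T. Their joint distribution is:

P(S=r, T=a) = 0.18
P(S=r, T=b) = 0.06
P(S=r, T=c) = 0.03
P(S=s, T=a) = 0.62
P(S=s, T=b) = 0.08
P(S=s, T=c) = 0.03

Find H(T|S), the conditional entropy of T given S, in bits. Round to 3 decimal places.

0.870 bits

Chain rule: H(T|S) = H(S,T) − H(S).
Marginals: p(S) = (0.2700, 0.7300), p(T) = (0.8000, 0.1400, 0.0600).
H(S,T) = 1.7115 bits; H(S) = 0.8415 bits.
H(T|S) = 1.7115 − 0.8415 = 0.870 bits.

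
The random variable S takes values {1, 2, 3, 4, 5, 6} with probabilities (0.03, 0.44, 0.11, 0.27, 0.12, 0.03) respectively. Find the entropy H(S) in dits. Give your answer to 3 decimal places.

0.618 dits

H(S) = −Σ p·log₁₀ p.
  −(0.03)·log₁₀(0.03) = 0.0457
  −(0.44)·log₁₀(0.44) = 0.1569
  −(0.11)·log₁₀(0.11) = 0.1054
  −(0.27)·log₁₀(0.27) = 0.1535
  −(0.12)·log₁₀(0.12) = 0.1105
  −(0.03)·log₁₀(0.03) = 0.0457
Sum: 0.0457 + 0.1569 + 0.1054 + 0.1535 + 0.1105 + 0.0457 = 0.618 dits.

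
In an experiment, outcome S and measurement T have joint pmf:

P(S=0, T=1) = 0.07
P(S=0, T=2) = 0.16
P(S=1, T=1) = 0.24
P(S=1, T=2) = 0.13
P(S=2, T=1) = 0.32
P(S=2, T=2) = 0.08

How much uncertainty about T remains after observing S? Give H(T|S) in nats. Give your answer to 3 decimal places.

Marginals: p(S) = (0.2300, 0.3700, 0.4000), p(T) = (0.6300, 0.3700).
H(T|S) = Σ p(S) · H(T|S=·).
  S=0: p=0.2300, H(T|S=0) = 0.6145
  S=1: p=0.3700, H(T|S=1) = 0.6483
  S=2: p=0.4000, H(T|S=2) = 0.5004
Weighted sum = 0.581 nats.

0.581 nats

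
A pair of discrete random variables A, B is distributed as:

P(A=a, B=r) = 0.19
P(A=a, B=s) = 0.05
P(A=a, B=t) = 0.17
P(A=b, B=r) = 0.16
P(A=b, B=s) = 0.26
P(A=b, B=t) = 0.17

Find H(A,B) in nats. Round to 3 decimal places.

H(A,B) = −Σ p(x,y)·ln p(x,y) over all 6 cells.
  cell (a,r): −0.19·ln0.19 = 0.3155
  cell (a,s): −0.05·ln0.05 = 0.1498
  cell (a,t): −0.17·ln0.17 = 0.3012
  cell (b,r): −0.16·ln0.16 = 0.2932
  cell (b,s): −0.26·ln0.26 = 0.3502
  cell (b,t): −0.17·ln0.17 = 0.3012
Sum = 1.711 nats.

1.711 nats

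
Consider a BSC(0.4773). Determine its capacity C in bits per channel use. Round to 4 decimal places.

0.0015 bits

Binary symmetric channel: C = 1 − h₂(ε) where h₂ is the binary entropy function.
h₂(0.4773) = −0.4773·log₂0.4773 − 0.5227·log₂0.5227 = 0.9985.
C = 1 − 0.9985 = 0.0015 bits per channel use.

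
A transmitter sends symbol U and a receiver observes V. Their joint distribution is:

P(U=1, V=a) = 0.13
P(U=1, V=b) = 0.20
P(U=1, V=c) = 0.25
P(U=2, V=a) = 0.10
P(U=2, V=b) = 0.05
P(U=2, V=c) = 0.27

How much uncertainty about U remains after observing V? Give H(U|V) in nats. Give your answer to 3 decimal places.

Chain rule: H(U|V) = H(U,V) − H(V).
Marginals: p(U) = (0.5800, 0.4200), p(V) = (0.2300, 0.2500, 0.5200).
H(U,V) = 1.6673 nats; H(V) = 1.0246 nats.
H(U|V) = 1.6673 − 1.0246 = 0.643 nats.

0.643 nats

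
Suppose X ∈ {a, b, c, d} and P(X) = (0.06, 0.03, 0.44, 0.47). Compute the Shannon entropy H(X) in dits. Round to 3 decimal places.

H(X) = −Σ p·log₁₀ p.
  −(0.06)·log₁₀(0.06) = 0.0733
  −(0.03)·log₁₀(0.03) = 0.0457
  −(0.44)·log₁₀(0.44) = 0.1569
  −(0.47)·log₁₀(0.47) = 0.1541
Sum: 0.0733 + 0.0457 + 0.1569 + 0.1541 = 0.430 dits.

0.430 dits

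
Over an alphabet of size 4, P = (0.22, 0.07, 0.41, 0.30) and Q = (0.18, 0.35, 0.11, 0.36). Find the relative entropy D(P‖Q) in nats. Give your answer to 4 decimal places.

D(P‖Q) = Σ p·ln(p/q).
  0.22·ln(0.22/0.18) = 0.04415
  0.07·ln(0.07/0.35) = -0.11266
  0.41·ln(0.41/0.11) = 0.53943
  0.30·ln(0.30/0.36) = -0.05470
D(P‖Q) = 0.4162 nats.

0.4162 nats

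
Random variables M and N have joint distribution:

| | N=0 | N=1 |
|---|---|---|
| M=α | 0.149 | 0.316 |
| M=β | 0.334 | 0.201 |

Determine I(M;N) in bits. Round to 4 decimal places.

0.0675 bits

Marginals: p(M) = (0.4650, 0.5350), p(N) = (0.4830, 0.5170).
I(M;N) = Σ p(x,y)·log₂[p(x,y)/(p(x)p(y))].
  (α,0): 0.149·log₂(0.6634) = -0.08821
  (α,1): 0.316·log₂(1.3144) = 0.12465
  (β,0): 0.334·log₂(1.2925) = 0.12365
  (β,1): 0.201·log₂(0.7267) = -0.09258
Sum = 0.0675 bits.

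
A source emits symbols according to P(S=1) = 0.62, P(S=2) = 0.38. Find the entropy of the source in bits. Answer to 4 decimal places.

0.9580 bits

H(S) = −Σ p·log₂ p.
  −(0.62)·log₂(0.62) = 0.42759
  −(0.38)·log₂(0.38) = 0.53045
Sum: 0.42759 + 0.53045 = 0.9580 bits.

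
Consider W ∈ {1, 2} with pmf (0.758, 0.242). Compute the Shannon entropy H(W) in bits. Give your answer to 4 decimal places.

0.7984 bits

H(W) = −Σ p·log₂ p.
  −(0.758)·log₂(0.758) = 0.30300
  −(0.242)·log₂(0.242) = 0.49535
Sum: 0.30300 + 0.49535 = 0.7984 bits.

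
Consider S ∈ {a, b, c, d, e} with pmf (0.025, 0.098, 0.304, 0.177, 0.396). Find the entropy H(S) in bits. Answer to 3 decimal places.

H(S) = −Σ p·log₂ p.
  −(0.025)·log₂(0.025) = 0.1330
  −(0.098)·log₂(0.098) = 0.3284
  −(0.304)·log₂(0.304) = 0.5222
  −(0.177)·log₂(0.177) = 0.4422
  −(0.396)·log₂(0.396) = 0.5292
Sum: 0.1330 + 0.3284 + 0.5222 + 0.4422 + 0.5292 = 1.955 bits.

1.955 bits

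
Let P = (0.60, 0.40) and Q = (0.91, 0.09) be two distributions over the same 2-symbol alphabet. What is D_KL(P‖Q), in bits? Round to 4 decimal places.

D(P‖Q) = Σ p·log₂(p/q).
  0.60·log₂(0.60/0.91) = -0.36054
  0.40·log₂(0.40/0.09) = 0.86080
D(P‖Q) = 0.5003 bits.

0.5003 bits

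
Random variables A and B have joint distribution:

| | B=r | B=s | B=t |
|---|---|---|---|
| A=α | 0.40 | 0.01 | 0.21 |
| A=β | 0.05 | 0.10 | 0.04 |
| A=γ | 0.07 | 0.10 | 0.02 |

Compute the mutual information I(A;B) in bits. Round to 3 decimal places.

Marginals: p(A) = (0.6200, 0.1900, 0.1900), p(B) = (0.5200, 0.2100, 0.2700).
I(A;B) = H(A) + H(B) − H(A,B).
H(A) = 1.3380, H(B) = 1.4734, H(A,B) = 2.5157.
I(A;B) = 1.3380 + 1.4734 − 2.5157 = 0.296 bits.

0.296 bits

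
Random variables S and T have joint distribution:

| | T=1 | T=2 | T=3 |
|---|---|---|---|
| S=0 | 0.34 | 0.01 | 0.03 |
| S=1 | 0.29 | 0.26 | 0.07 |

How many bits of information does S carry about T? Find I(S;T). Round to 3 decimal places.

Marginals: p(S) = (0.3800, 0.6200), p(T) = (0.6300, 0.2700, 0.1000).
I(S;T) = H(S) + H(T) − H(S,T).
H(S) = 0.9580, H(T) = 1.2622, H(S,T) = 2.0391.
I(S;T) = 0.9580 + 1.2622 − 2.0391 = 0.181 bits.

0.181 bits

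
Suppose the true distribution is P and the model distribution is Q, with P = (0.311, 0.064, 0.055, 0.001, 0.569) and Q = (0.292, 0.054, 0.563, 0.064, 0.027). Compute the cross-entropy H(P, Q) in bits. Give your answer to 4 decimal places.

3.8364 bits

H(P,Q) = −Σ p·log₂ q.
  −0.311·log₂(0.292) = 0.55232
  −0.064·log₂(0.054) = 0.26950
  −0.055·log₂(0.563) = 0.04558
  −0.001·log₂(0.064) = 0.00397
  −0.569·log₂(0.027) = 2.96500
H(P,Q) = 3.8364 bits.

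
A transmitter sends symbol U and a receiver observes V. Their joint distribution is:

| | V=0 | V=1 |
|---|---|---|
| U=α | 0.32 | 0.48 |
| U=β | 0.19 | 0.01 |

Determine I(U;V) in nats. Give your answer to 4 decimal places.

0.1148 nats

Marginals: p(U) = (0.8000, 0.2000), p(V) = (0.5100, 0.4900).
I(U;V) = Σ p(x,y)·ln[p(x,y)/(p(x)p(y))].
  (α,0): 0.32·ln(0.7843) = -0.07774
  (α,1): 0.48·ln(1.2245) = 0.09721
  (β,0): 0.19·ln(1.8627) = 0.11819
  (β,1): 0.01·ln(0.1020) = -0.02282
Sum = 0.1148 nats.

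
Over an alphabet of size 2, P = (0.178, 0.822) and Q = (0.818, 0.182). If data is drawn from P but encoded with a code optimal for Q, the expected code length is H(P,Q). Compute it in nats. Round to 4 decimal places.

H(P,Q) = −Σ p·ln q.
  −0.178·ln(0.818) = 0.03576
  −0.822·ln(0.182) = 1.40048
H(P,Q) = 1.4362 nats.

1.4362 nats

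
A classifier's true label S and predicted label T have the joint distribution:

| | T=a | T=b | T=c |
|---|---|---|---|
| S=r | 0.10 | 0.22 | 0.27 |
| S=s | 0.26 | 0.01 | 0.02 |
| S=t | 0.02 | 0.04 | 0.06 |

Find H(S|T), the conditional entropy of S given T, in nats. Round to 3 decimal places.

0.679 nats

Chain rule: H(S|T) = H(S,T) − H(T).
Marginals: p(S) = (0.5900, 0.2900, 0.1200), p(T) = (0.3800, 0.2700, 0.3500).
H(S,T) = 1.7672 nats; H(T) = 1.0886 nats.
H(S|T) = 1.7672 − 1.0886 = 0.679 nats.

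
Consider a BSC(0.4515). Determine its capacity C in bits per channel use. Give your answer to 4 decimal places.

Binary symmetric channel: C = 1 − h₂(ε) where h₂ is the binary entropy function.
h₂(0.4515) = −0.4515·log₂0.4515 − 0.5485·log₂0.5485 = 0.9932.
C = 1 − 0.9932 = 0.0068 bits per channel use.

0.0068 bits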